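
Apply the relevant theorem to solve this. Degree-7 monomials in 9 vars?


C(d+n-1,n-1)=C(15,8)=6435


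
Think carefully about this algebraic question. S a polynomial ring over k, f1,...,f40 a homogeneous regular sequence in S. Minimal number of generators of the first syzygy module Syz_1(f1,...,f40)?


Regular sequence => Koszul complex is the minimal free resolution.
Syz_1 minimally generated by Koszul relations f_i*e_j - f_j*e_i (i<j): mu(Syz_1) = beta_2 = C(m,2) = m(m-1)/2
m=40
40*39/2 = 780


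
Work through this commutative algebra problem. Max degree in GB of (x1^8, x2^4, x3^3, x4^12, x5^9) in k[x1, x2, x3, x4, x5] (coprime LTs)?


Pure powers, coprime LTs => already GB.
Degrees: 8, 4, 3, 12, 9
Max=12


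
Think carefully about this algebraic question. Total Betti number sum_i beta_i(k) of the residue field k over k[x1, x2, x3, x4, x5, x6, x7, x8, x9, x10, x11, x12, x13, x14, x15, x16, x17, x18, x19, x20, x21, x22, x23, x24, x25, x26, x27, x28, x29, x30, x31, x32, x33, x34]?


Koszul resolution: beta_i(k)=C(n,i), n=34
sum_i C(34,i) = 2^34 = 17179869184


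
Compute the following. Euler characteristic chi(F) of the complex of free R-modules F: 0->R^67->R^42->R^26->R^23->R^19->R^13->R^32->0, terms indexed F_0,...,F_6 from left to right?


chi = sum (-1)^i * rank:
(-1)^0*67=67
(-1)^1*42=-42
(-1)^2*26=26
(-1)^3*23=-23
(-1)^4*19=19
(-1)^5*13=-13
(-1)^6*32=32
chi=66


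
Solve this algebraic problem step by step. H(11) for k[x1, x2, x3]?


C(d+n-1,n-1)=C(13,2)=78


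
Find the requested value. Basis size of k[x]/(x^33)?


Basis: 1,x,...,x^32
dim=33


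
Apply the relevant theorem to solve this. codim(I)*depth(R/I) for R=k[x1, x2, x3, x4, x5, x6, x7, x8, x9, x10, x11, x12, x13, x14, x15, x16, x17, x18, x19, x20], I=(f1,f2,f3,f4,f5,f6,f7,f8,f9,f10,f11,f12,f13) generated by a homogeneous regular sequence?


codim=13, depth=dim(R/I)=20-13=7
Product=13*7=91


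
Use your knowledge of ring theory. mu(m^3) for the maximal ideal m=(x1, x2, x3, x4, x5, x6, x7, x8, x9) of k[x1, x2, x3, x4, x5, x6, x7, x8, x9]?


Graded Nakayama: mu(m^d) = dim_k (m^d/m^(d+1)) = #degree-3 monomials in 9 vars
C(n+d-1,d)=C(11,3)=165


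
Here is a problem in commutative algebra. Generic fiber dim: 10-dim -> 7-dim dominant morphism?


dim(fiber)=dim(X)-dim(Y)=10-7=3


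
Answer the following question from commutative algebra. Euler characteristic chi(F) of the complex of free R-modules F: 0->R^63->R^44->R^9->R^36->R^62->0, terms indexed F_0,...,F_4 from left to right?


chi = sum (-1)^i * rank:
(-1)^0*63=63
(-1)^1*44=-44
(-1)^2*9=9
(-1)^3*36=-36
(-1)^4*62=62
chi=54


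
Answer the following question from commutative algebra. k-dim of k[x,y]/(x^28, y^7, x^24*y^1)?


k[x,y]/I, I = (x^28, y^7, x^24*y^1)
Rect: 28x7=196. Corner: (28-24)x(7-1)=24.
dim = 196-24 = 172


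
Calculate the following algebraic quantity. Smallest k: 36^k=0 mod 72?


36^k mod 72:
k=1: 36
k=2: 0
First zero at k = 2


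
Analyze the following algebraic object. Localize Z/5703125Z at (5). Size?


5-primary part: 5703125=5^7*73
Size=5^7=78125


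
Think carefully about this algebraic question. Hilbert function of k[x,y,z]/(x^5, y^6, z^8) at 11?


Need i<5, j<6, k<8 with i+j+k=11.
For each i, j ranges over max(0,11-i-7)..min(5,11-i):
  i=0: j in [4,5] -> 2
  i=1: j in [3,5] -> 3
  i=2: j in [2,5] -> 4
  i=3: j in [1,5] -> 5
  i=4: j in [0,5] -> 6
H(11) = 2+3+4+5+6 = 20


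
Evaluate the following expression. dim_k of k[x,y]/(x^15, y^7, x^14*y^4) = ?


k[x,y]/I, I = (x^15, y^7, x^14*y^4)
Rect: 15x7=105. Corner: (15-14)x(7-4)=3.
dim = 105-3 = 102


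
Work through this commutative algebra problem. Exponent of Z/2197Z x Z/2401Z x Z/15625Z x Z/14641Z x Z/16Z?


Exponent = lcm of the cyclic orders; pairwise coprime => product.
13^3*7^4*5^6*11^4*2^4=2197*2401*15625*14641*16=19307807769250000


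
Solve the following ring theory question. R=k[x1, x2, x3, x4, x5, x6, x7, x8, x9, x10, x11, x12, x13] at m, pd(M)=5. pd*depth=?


pd+depth=13
depth=13-5=8
pd*depth=5*8=40


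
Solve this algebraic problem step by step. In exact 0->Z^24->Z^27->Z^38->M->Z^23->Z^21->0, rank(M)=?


Alt sum=0:
(-1)^0*24 + (-1)^1*27 + (-1)^2*38 + (-1)^3*? + (-1)^4*23 + (-1)^5*21=0
rank(M)=37


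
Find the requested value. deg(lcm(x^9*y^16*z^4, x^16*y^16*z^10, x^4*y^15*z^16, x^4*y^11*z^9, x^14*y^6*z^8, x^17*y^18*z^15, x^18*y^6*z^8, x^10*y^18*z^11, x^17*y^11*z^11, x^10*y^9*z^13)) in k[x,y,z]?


lcm = componentwise max:
x: max(9,16,4,4,14,17,18,10,17,10)=18
y: max(16,16,15,11,6,18,6,18,11,9)=18
z: max(4,10,16,9,8,15,8,11,11,13)=16
Total=18+18+16=52


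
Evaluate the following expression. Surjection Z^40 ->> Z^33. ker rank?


rank(ker) = 40-33 = 7


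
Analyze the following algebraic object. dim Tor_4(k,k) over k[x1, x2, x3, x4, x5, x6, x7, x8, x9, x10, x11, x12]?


Koszul: C(n,i)=C(12,4)=495


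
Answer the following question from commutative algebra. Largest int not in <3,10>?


gcd(3,10)=1 => F=ab-a-b=3*10-3-10=30-13=17


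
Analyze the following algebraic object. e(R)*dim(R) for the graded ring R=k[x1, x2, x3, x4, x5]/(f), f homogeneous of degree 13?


e(R)=deg(f)=13, dim(R)=5-1=4
e*dim=13*4=52


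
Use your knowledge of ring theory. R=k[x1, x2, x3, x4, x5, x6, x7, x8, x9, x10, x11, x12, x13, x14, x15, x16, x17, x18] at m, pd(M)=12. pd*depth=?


pd+depth=18
depth=18-12=6
pd*depth=12*6=72


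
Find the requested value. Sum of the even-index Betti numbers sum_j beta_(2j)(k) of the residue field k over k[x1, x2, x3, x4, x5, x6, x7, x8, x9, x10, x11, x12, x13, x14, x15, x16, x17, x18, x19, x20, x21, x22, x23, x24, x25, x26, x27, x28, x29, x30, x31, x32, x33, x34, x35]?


Koszul resolution: beta_i(k)=C(n,i), n=35
sum_even C(35,i) = 2^(n-1) = 2^34 = 17179869184


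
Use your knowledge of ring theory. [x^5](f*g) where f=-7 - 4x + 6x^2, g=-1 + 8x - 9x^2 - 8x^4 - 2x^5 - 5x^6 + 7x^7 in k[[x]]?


[x^5] = sum a_i*b_j, i+j=5
  -7*-2=14
  -4*-8=32
Sum=46


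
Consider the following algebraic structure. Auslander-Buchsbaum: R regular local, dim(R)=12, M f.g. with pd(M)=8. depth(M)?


pd+depth=depth(R)=12
depth=12-8=4


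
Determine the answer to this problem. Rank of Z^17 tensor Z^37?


rank(M(x)N) = rank(M)*rank(N)
17*37 = 629


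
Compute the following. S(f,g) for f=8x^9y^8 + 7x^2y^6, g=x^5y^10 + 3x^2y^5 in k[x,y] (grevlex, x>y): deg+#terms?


LT(f)=8x^9y^8, LT(g)=x^5y^10
lcm(LM)=x^9y^10
S(f,g) (scaled by 8 to clear denominators) = y^2*f - 8x^4*g = -24x^6y^5 + 7x^2y^8
2 terms, deg 11.
11+2=13


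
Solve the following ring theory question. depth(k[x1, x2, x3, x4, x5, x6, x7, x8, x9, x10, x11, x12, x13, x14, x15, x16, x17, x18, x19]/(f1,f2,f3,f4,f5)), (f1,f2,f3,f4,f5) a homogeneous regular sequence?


depth(R)=19
depth(R/I)=19-5=14


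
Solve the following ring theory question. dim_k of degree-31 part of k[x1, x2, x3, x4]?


C(d+n-1,n-1)=C(34,3)=5984


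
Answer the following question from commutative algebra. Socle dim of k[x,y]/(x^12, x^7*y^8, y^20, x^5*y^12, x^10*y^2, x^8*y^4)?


Socle = ann(m) = span of standard monomials u with x*u, y*u in I (staircase corners).
Minimal generators: x^12, x^10*y^2, x^8*y^4, x^7*y^8, x^5*y^12, y^20
Corners: x^4y^19, x^6y^11, x^7y^7, x^9y^3, x^11y
Socle dim=5


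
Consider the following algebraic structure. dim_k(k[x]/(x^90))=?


Basis: 1,x,...,x^89
dim=90


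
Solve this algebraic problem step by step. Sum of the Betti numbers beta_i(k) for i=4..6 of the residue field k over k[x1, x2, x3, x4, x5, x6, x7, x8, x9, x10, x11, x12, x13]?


Koszul resolution: beta_i(k)=C(n,i), n=13
C(13,4)=715, C(13,5)=1287, C(13,6)=1716
Sum=3718


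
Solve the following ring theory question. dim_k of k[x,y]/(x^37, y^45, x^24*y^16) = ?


k[x,y]/I, I = (x^37, y^45, x^24*y^16)
Rect: 37x45=1665. Corner: (37-24)x(45-16)=377.
dim = 1665-377 = 1288


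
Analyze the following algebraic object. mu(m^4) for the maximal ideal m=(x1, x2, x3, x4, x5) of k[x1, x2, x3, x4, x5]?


Graded Nakayama: mu(m^d) = dim_k (m^d/m^(d+1)) = #degree-4 monomials in 5 vars
C(n+d-1,d)=C(8,4)=70


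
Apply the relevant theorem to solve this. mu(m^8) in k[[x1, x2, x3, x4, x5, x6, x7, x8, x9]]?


C(n+d-1,d)=C(16,8)=12870


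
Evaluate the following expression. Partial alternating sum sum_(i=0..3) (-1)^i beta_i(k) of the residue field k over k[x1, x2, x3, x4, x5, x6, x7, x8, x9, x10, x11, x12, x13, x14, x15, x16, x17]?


Koszul resolution: beta_i(k)=C(n,i), n=17
sum_(i=0..p) (-1)^i C(n,i) = (-1)^p C(n-1,p)
(-1)^3*C(16,3) = (-1)^3*560 = -560


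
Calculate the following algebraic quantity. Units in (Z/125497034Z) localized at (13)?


Local ring = Z/62748517Z.
phi(62748517) = 13^6*(13-1) = 57921708


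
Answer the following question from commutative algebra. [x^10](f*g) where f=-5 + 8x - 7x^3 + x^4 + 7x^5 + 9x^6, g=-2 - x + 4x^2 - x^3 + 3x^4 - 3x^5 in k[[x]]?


[x^10] = sum a_i*b_j, i+j=10
  7*-3=-21
  9*3=27
Sum=6


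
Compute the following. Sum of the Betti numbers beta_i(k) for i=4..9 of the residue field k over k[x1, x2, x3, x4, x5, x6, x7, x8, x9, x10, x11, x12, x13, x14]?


Koszul resolution: beta_i(k)=C(n,i), n=14
C(14,4)=1001, C(14,5)=2002, C(14,6)=3003, C(14,7)=3432, C(14,8)=3003, C(14,9)=2002
Sum=14443


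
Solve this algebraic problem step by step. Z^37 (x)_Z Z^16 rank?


rank(M(x)N) = rank(M)*rank(N)
37*16 = 592


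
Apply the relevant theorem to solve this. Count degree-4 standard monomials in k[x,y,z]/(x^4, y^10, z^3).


Need i<4, j<10, k<3 with i+j+k=4.
For each i, j ranges over max(0,4-i-2)..min(9,4-i):
  i=0: j in [2,4] -> 3
  i=1: j in [1,3] -> 3
  i=2: j in [0,2] -> 3
  i=3: j in [0,1] -> 2
H(4) = 3+3+3+2 = 11


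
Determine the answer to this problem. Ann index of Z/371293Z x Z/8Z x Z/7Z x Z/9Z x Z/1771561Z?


Exponent = lcm of the cyclic orders; pairwise coprime => product.
13^5*2^3*7^1*3^2*11^6=371293*8*7*9*1771561=331515171979992


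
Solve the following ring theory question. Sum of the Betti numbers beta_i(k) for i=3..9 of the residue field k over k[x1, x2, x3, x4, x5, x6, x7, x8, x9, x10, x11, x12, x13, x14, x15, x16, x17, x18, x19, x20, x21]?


Koszul resolution: beta_i(k)=C(n,i), n=21
C(21,3)=1330, C(21,4)=5985, C(21,5)=20349, C(21,6)=54264, C(21,7)=116280, C(21,8)=203490, C(21,9)=293930
Sum=695628


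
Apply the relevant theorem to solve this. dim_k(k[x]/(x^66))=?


Basis: 1,x,...,x^65
dim=66


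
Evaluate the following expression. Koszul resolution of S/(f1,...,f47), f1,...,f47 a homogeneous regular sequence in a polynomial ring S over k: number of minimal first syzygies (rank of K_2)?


Regular sequence => Koszul complex is the minimal free resolution.
Syz_1 minimally generated by Koszul relations f_i*e_j - f_j*e_i (i<j): mu(Syz_1) = beta_2 = C(m,2) = m(m-1)/2
m=47
47*46/2 = 1081


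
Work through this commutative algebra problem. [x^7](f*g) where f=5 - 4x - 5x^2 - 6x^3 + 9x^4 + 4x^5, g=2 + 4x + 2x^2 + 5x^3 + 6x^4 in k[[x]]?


[x^7] = sum a_i*b_j, i+j=7
  -6*6=-36
  9*5=45
  4*2=8
Sum=17


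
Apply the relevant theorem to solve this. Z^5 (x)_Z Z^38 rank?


rank(M(x)N) = rank(M)*rank(N)
5*38 = 190


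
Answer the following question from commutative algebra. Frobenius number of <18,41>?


gcd(18,41)=1 => F=ab-a-b=18*41-18-41=738-59=679


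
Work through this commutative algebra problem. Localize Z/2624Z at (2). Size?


2-primary part: 2624=2^6*41
Size=2^6=64


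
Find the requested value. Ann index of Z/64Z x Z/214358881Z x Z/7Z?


Exponent = lcm of the cyclic orders; pairwise coprime => product.
2^6*11^8*7^1=64*214358881*7=96032778688


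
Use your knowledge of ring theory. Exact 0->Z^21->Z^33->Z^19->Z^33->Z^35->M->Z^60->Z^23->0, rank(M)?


Alt sum=0:
(-1)^0*21 + (-1)^1*33 + (-1)^2*19 + (-1)^3*33 + (-1)^4*35 + (-1)^5*? + (-1)^6*60 + (-1)^7*23=0
rank(M)=46


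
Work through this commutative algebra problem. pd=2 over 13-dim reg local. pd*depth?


pd+depth=13
depth=13-2=11
pd*depth=2*11=22


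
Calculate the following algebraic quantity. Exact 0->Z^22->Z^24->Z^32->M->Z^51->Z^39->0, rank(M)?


Alt sum=0:
(-1)^0*22 + (-1)^1*24 + (-1)^2*32 + (-1)^3*? + (-1)^4*51 + (-1)^5*39=0
rank(M)=42


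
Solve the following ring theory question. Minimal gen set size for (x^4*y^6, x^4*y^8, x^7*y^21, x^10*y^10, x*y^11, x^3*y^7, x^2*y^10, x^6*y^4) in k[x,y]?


Remove redundant (divisible by others).
x^4*y^8 redundant.
x^7*y^21 redundant.
x^10*y^10 redundant.
Min: x^6*y^4, x^4*y^6, x^3*y^7, x^2*y^10, x*y^11
Count=5


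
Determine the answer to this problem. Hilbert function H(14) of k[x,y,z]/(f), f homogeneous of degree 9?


C(16,2)-C(7,2)=120-21=99


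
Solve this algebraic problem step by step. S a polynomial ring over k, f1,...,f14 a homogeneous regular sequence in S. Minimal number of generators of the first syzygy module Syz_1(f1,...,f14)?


Regular sequence => Koszul complex is the minimal free resolution.
Syz_1 minimally generated by Koszul relations f_i*e_j - f_j*e_i (i<j): mu(Syz_1) = beta_2 = C(m,2) = m(m-1)/2
m=14
14*13/2 = 91


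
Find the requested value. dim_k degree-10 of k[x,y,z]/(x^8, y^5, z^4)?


Need i<8, j<5, k<4 with i+j+k=10.
For each i, j ranges over max(0,10-i-3)..min(4,10-i):
  i=0: j in [7,4] -> 0
  i=1: j in [6,4] -> 0
  i=2: j in [5,4] -> 0
  i=3: j in [4,4] -> 1
  i=4: j in [3,4] -> 2
  i=5: j in [2,4] -> 3
  i=6: j in [1,4] -> 4
  i=7: j in [0,3] -> 4
H(10) = 0+0+0+1+2+3+4+4 = 14


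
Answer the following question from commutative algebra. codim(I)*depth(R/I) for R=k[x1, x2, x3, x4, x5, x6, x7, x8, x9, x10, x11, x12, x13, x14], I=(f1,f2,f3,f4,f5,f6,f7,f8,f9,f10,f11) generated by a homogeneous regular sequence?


codim=11, depth=dim(R/I)=14-11=3
Product=11*3=33


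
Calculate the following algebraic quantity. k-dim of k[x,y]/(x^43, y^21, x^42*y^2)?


k[x,y]/I, I = (x^43, y^21, x^42*y^2)
Rect: 43x21=903. Corner: (43-42)x(21-2)=19.
dim = 903-19 = 884


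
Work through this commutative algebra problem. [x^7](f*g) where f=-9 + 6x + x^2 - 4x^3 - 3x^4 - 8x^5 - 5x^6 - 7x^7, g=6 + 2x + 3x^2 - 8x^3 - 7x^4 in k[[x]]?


[x^7] = sum a_i*b_j, i+j=7
  -4*-7=28
  -3*-8=24
  -8*3=-24
  -5*2=-10
  -7*6=-42
Sum=-24


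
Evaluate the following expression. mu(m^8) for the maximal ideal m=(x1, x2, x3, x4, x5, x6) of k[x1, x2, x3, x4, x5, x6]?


Graded Nakayama: mu(m^d) = dim_k (m^d/m^(d+1)) = #degree-8 monomials in 6 vars
C(n+d-1,d)=C(13,8)=1287


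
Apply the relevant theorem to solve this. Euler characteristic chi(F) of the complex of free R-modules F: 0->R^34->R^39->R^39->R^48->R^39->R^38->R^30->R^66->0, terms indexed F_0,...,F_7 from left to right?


chi = sum (-1)^i * rank:
(-1)^0*34=34
(-1)^1*39=-39
(-1)^2*39=39
(-1)^3*48=-48
(-1)^4*39=39
(-1)^5*38=-38
(-1)^6*30=30
(-1)^7*66=-66
chi=-49


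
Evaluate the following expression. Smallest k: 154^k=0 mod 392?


154^k mod 392:
k=1: 154
k=2: 196
k=3: 0
First zero at k = 3


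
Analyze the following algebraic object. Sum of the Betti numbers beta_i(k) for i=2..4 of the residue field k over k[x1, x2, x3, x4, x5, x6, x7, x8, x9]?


Koszul resolution: beta_i(k)=C(n,i), n=9
C(9,2)=36, C(9,3)=84, C(9,4)=126
Sum=246


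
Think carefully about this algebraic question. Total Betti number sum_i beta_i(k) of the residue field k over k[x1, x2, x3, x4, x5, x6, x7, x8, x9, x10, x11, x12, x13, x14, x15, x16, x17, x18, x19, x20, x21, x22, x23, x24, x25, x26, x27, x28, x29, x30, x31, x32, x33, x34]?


Koszul resolution: beta_i(k)=C(n,i), n=34
sum_i C(34,i) = 2^34 = 17179869184


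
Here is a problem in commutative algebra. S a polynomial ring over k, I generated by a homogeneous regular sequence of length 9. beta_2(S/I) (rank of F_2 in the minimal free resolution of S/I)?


Regular sequence => Koszul complex is the minimal free resolution.
Syz_1 minimally generated by Koszul relations f_i*e_j - f_j*e_i (i<j): mu(Syz_1) = beta_2 = C(m,2) = m(m-1)/2
m=9
9*8/2 = 36


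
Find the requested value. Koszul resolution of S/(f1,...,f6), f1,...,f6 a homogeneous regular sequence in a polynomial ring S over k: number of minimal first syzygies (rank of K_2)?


Regular sequence => Koszul complex is the minimal free resolution.
Syz_1 minimally generated by Koszul relations f_i*e_j - f_j*e_i (i<j): mu(Syz_1) = beta_2 = C(m,2) = m(m-1)/2
m=6
6*5/2 = 15


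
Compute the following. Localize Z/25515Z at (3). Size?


3-primary part: 25515=3^6*35
Size=3^6=729


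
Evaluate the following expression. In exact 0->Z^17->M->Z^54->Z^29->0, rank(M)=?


Alt sum=0:
(-1)^0*17 + (-1)^1*? + (-1)^2*54 + (-1)^3*29=0
rank(M)=42


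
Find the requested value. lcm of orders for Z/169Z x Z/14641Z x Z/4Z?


Exponent = lcm of the cyclic orders; pairwise coprime => product.
13^2*11^4*2^2=169*14641*4=9897316


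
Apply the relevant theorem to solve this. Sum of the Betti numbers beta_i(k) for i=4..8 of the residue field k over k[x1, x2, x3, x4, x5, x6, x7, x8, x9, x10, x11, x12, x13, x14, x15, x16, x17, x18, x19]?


Koszul resolution: beta_i(k)=C(n,i), n=19
C(19,4)=3876, C(19,5)=11628, C(19,6)=27132, C(19,7)=50388, C(19,8)=75582
Sum=168606


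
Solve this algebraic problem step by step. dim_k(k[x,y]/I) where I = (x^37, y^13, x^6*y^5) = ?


k[x,y]/I, I = (x^37, y^13, x^6*y^5)
Rect: 37x13=481. Corner: (37-6)x(13-5)=248.
dim = 481-248 = 233


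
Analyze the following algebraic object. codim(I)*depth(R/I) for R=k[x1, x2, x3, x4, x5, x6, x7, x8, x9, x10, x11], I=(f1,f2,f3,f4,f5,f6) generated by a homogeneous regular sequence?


codim=6, depth=dim(R/I)=11-6=5
Product=6*5=30


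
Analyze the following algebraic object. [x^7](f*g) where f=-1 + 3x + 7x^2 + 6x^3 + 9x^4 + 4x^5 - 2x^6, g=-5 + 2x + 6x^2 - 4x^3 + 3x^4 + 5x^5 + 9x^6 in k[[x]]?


[x^7] = sum a_i*b_j, i+j=7
  3*9=27
  7*5=35
  6*3=18
  9*-4=-36
  4*6=24
  -2*2=-4
Sum=64


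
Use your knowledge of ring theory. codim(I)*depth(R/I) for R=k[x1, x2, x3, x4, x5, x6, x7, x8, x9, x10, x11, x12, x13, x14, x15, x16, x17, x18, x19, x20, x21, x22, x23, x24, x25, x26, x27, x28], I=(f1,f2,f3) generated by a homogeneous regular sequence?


codim=3, depth=dim(R/I)=28-3=25
Product=3*25=75


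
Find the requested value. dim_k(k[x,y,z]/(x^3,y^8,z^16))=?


Basis: x^iy^jz^k, i<3,j<8,k<16
3*8*16=384


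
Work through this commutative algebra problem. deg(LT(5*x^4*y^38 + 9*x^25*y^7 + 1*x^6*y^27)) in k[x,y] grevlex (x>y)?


LT: 5*x^4*y^38
deg_x=4, deg_y=38
Total=4+38=42


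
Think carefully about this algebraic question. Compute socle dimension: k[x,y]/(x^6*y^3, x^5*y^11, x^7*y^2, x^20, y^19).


Socle = ann(m) = span of standard monomials u with x*u, y*u in I (staircase corners).
Minimal generators: x^20, x^7*y^2, x^6*y^3, x^5*y^11, y^19
Corners: x^4y^18, x^5y^10, x^6y^2, x^19y
Socle dim=4


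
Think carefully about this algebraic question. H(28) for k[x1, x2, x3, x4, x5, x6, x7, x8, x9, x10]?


C(d+n-1,n-1)=C(37,9)=124403620


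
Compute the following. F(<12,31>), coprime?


gcd(12,31)=1 => F=ab-a-b=12*31-12-31=372-43=329


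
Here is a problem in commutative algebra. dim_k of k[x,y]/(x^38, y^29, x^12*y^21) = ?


k[x,y]/I, I = (x^38, y^29, x^12*y^21)
Rect: 38x29=1102. Corner: (38-12)x(29-21)=208.
dim = 1102-208 = 894


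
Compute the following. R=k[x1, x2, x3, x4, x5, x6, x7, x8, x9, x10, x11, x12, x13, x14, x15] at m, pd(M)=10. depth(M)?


pd+depth=depth(R)=15
depth=15-10=5


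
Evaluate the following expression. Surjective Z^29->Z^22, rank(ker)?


rank(ker) = 29-22 = 7


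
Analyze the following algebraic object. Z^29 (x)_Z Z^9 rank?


rank(M(x)N) = rank(M)*rank(N)
29*9 = 261


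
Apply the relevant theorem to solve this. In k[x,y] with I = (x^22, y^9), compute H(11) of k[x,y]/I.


k[x,y], I = (x^22, y^9), d = 11
Need i < 22 and d-i < 9.
Range: 3 <= i <= 11.
H(11) = 9


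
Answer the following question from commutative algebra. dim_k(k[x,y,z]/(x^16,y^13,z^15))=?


Basis: x^iy^jz^k, i<16,j<13,k<15
16*13*15=3120


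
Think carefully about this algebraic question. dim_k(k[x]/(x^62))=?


Basis: 1,x,...,x^61
dim=62


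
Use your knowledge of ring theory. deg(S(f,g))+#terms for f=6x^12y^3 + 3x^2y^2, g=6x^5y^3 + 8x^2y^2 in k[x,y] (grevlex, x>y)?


LT(f)=6x^12y^3, LT(g)=6x^5y^3
lcm(LM)=x^12y^3
S(f,g) (scaled by 36 to clear denominators) = 6*f - 6x^7*g = -48x^9y^2 + 18x^2y^2
2 terms, deg 11.
11+2=13


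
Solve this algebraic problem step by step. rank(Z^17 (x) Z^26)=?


rank(M(x)N) = rank(M)*rank(N)
17*26 = 442


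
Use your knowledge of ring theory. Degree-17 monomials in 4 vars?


C(d+n-1,n-1)=C(20,3)=1140


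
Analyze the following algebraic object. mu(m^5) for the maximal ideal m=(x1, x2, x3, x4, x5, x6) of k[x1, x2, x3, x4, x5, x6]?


Graded Nakayama: mu(m^d) = dim_k (m^d/m^(d+1)) = #degree-5 monomials in 6 vars
C(n+d-1,d)=C(10,5)=252


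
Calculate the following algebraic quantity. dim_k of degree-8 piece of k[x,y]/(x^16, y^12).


k[x,y], I = (x^16, y^12), d = 8
Need i < 16 and d-i < 12.
Range: 0 <= i <= 8.
H(8) = 9


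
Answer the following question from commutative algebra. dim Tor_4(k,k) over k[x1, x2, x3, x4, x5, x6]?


Koszul: C(n,i)=C(6,4)=15


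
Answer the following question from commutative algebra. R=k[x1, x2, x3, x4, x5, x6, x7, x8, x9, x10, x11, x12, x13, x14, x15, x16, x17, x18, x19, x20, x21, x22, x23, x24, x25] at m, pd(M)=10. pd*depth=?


pd+depth=25
depth=25-10=15
pd*depth=10*15=150


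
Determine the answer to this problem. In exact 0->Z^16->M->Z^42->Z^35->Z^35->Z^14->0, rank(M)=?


Alt sum=0:
(-1)^0*16 + (-1)^1*? + (-1)^2*42 + (-1)^3*35 + (-1)^4*35 + (-1)^5*14=0
rank(M)=44


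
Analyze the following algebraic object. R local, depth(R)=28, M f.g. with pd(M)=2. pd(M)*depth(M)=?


pd+depth=28
depth=28-2=26
pd*depth=2*26=52


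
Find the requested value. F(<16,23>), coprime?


gcd(16,23)=1 => F=ab-a-b=16*23-16-23=368-39=329


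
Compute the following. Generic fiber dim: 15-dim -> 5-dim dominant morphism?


dim(fiber)=dim(X)-dim(Y)=15-5=10


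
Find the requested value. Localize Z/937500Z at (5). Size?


5-primary part: 937500=5^7*12
Size=5^7=78125


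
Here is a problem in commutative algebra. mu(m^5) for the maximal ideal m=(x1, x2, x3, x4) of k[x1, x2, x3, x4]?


Graded Nakayama: mu(m^d) = dim_k (m^d/m^(d+1)) = #degree-5 monomials in 4 vars
C(n+d-1,d)=C(8,5)=56


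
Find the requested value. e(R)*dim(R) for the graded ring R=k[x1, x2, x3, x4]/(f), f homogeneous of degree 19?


e(R)=deg(f)=19, dim(R)=4-1=3
e*dim=19*3=57


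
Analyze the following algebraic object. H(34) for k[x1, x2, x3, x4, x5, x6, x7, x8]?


C(d+n-1,n-1)=C(41,7)=22481940


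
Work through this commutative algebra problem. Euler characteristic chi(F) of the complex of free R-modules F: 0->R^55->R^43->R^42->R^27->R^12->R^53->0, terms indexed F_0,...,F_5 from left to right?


chi = sum (-1)^i * rank:
(-1)^0*55=55
(-1)^1*43=-43
(-1)^2*42=42
(-1)^3*27=-27
(-1)^4*12=12
(-1)^5*53=-53
chi=-14


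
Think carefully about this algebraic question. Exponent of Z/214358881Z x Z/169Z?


Exponent = lcm of the cyclic orders; pairwise coprime => product.
11^8*13^2=214358881*169=36226650889


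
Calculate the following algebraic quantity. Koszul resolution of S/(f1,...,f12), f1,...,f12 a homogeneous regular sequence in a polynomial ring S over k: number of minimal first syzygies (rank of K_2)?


Regular sequence => Koszul complex is the minimal free resolution.
Syz_1 minimally generated by Koszul relations f_i*e_j - f_j*e_i (i<j): mu(Syz_1) = beta_2 = C(m,2) = m(m-1)/2
m=12
12*11/2 = 66


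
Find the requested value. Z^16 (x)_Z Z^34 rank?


rank(M(x)N) = rank(M)*rank(N)
16*34 = 544


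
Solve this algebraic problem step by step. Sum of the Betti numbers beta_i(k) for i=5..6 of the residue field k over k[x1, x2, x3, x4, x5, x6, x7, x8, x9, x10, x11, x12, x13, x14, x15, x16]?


Koszul resolution: beta_i(k)=C(n,i), n=16
C(16,5)=4368, C(16,6)=8008
Sum=12376


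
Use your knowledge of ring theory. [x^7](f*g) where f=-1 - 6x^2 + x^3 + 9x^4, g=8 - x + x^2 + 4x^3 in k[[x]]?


[x^7] = sum a_i*b_j, i+j=7
  9*4=36
Sum=36


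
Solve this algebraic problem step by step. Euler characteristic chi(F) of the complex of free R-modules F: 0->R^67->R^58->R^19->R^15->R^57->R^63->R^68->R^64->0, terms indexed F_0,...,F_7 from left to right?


chi = sum (-1)^i * rank:
(-1)^0*67=67
(-1)^1*58=-58
(-1)^2*19=19
(-1)^3*15=-15
(-1)^4*57=57
(-1)^5*63=-63
(-1)^6*68=68
(-1)^7*64=-64
chi=11


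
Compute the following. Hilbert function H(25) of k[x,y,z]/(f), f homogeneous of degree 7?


C(27,2)-C(20,2)=351-190=161


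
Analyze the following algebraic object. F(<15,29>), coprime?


gcd(15,29)=1 => F=ab-a-b=15*29-15-29=435-44=391


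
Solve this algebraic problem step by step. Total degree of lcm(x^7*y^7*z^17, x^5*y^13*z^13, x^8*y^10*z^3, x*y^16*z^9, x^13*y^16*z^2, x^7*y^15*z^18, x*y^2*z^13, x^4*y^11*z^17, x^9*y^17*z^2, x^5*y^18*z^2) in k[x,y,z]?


lcm = componentwise max:
x: max(7,5,8,1,13,7,1,4,9,5)=13
y: max(7,13,10,16,16,15,2,11,17,18)=18
z: max(17,13,3,9,2,18,13,17,2,2)=18
Total=13+18+18=49


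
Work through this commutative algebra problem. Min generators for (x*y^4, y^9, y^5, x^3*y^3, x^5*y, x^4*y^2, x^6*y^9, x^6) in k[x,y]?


Remove redundant (divisible by others).
x^6*y^9 redundant.
y^9 redundant.
Min: x^6, x^5*y, x^4*y^2, x^3*y^3, x*y^4, y^5
Count=6


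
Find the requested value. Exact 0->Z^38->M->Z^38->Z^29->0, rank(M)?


Alt sum=0:
(-1)^0*38 + (-1)^1*? + (-1)^2*38 + (-1)^3*29=0
rank(M)=47


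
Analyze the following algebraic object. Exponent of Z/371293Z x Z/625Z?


Exponent = lcm of the cyclic orders; pairwise coprime => product.
13^5*5^4=371293*625=232058125


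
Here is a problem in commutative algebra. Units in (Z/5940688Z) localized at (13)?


Local ring = Z/371293Z.
phi(371293) = 13^4*(13-1) = 342732


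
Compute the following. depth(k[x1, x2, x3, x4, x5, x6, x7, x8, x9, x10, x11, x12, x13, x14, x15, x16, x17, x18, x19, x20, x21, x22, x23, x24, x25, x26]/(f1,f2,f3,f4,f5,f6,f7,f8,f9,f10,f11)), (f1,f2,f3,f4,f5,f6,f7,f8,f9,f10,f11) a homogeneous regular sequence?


depth(R)=26
depth(R/I)=26-11=15


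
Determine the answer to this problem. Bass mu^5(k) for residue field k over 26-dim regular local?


C(n,i)=C(26,5)=65780


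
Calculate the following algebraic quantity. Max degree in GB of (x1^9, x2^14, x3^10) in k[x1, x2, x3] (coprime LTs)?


Pure powers, coprime LTs => already GB.
Degrees: 9, 14, 10
Max=14


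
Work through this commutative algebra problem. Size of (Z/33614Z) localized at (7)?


7-primary part: 33614=7^5*2
Size=7^5=16807


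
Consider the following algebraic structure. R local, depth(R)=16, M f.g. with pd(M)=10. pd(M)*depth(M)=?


pd+depth=16
depth=16-10=6
pd*depth=10*6=60


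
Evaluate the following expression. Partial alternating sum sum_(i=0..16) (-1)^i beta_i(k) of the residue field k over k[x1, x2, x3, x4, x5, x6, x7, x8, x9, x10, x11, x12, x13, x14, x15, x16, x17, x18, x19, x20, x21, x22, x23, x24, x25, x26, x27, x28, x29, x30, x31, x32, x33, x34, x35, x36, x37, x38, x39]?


Koszul resolution: beta_i(k)=C(n,i), n=39
sum_(i=0..p) (-1)^i C(n,i) = (-1)^p C(n-1,p)
(-1)^16*C(38,16) = (-1)^16*22239974430 = 22239974430


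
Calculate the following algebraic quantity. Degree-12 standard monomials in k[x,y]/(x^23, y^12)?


k[x,y], I = (x^23, y^12), d = 12
Need i < 23 and d-i < 12.
Range: 1 <= i <= 12.
H(12) = 12


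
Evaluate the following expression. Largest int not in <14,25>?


gcd(14,25)=1 => F=ab-a-b=14*25-14-25=350-39=311


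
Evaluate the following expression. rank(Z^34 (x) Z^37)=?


rank(M(x)N) = rank(M)*rank(N)
34*37 = 1258


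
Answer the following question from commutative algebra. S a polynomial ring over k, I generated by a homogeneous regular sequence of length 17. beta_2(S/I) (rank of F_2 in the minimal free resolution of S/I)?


Regular sequence => Koszul complex is the minimal free resolution.
Syz_1 minimally generated by Koszul relations f_i*e_j - f_j*e_i (i<j): mu(Syz_1) = beta_2 = C(m,2) = m(m-1)/2
m=17
17*16/2 = 136


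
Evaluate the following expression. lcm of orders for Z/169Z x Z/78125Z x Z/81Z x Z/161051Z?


Exponent = lcm of the cyclic orders; pairwise coprime => product.
13^2*5^7*3^4*11^5=169*78125*81*161051=172236495234375


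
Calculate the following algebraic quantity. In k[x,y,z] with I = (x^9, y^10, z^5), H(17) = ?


Need i<9, j<10, k<5 with i+j+k=17.
For each i, j ranges over max(0,17-i-4)..min(9,17-i):
  i=0: j in [13,9] -> 0
  i=1: j in [12,9] -> 0
  i=2: j in [11,9] -> 0
  i=3: j in [10,9] -> 0
  i=4: j in [9,9] -> 1
  i=5: j in [8,9] -> 2
  i=6: j in [7,9] -> 3
  i=7: j in [6,9] -> 4
  i=8: j in [5,9] -> 5
H(17) = 0+0+0+0+1+2+3+4+5 = 15


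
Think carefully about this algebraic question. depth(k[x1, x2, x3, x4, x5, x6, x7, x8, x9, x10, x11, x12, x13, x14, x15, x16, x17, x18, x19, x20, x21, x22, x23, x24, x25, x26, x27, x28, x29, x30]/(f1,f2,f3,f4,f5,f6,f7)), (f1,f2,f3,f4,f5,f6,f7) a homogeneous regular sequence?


depth(R)=30
depth(R/I)=30-7=23


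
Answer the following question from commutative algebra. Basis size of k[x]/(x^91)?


Basis: 1,x,...,x^90
dim=91


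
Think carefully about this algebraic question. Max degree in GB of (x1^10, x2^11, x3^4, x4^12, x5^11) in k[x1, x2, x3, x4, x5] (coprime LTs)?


Pure powers, coprime LTs => already GB.
Degrees: 10, 11, 4, 12, 11
Max=12


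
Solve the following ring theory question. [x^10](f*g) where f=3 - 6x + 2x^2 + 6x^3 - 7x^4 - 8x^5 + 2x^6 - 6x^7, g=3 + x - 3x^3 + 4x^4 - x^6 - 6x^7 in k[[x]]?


[x^10] = sum a_i*b_j, i+j=10
  6*-6=-36
  -7*-1=7
  2*4=8
  -6*-3=18
Sum=-3


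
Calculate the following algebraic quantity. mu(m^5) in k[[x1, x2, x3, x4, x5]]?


C(n+d-1,d)=C(9,5)=126


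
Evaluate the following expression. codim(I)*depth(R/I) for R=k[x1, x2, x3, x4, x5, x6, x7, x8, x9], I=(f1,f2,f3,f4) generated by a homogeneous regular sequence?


codim=4, depth=dim(R/I)=9-4=5
Product=4*5=20


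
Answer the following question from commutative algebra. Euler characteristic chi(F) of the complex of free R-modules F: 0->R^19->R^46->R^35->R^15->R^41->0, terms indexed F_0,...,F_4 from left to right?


chi = sum (-1)^i * rank:
(-1)^0*19=19
(-1)^1*46=-46
(-1)^2*35=35
(-1)^3*15=-15
(-1)^4*41=41
chi=34


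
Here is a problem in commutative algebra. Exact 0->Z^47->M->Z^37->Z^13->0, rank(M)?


Alt sum=0:
(-1)^0*47 + (-1)^1*? + (-1)^2*37 + (-1)^3*13=0
rank(M)=71


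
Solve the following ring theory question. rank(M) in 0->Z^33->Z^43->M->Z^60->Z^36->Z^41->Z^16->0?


Alt sum=0:
(-1)^0*33 + (-1)^1*43 + (-1)^2*? + (-1)^3*60 + (-1)^4*36 + (-1)^5*41 + (-1)^6*16=0
rank(M)=59


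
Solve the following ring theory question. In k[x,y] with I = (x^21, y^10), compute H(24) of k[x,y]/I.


k[x,y], I = (x^21, y^10), d = 24
Need i < 21 and d-i < 10.
Range: 15 <= i <= 20.
H(24) = 6


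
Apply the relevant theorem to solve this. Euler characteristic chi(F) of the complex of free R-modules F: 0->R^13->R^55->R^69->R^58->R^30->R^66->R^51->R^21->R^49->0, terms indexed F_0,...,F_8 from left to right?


chi = sum (-1)^i * rank:
(-1)^0*13=13
(-1)^1*55=-55
(-1)^2*69=69
(-1)^3*58=-58
(-1)^4*30=30
(-1)^5*66=-66
(-1)^6*51=51
(-1)^7*21=-21
(-1)^8*49=49
chi=12


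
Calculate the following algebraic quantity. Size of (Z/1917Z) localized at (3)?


3-primary part: 1917=3^3*71
Size=3^3=27


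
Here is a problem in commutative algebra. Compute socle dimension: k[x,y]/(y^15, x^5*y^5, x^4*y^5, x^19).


Socle = ann(m) = span of standard monomials u with x*u, y*u in I (staircase corners).
Redundant generators: x^5*y^5
Minimal generators: x^19, x^4*y^5, y^15
Corners: x^3y^14, x^18y^4
Socle dim=2


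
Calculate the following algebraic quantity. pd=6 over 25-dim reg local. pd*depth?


pd+depth=25
depth=25-6=19
pd*depth=6*19=114


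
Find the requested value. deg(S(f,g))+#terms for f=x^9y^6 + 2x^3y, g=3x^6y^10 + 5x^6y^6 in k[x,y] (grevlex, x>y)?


LT(f)=x^9y^6, LT(g)=3x^6y^10
lcm(LM)=x^9y^10
S(f,g) (scaled by 3 to clear denominators) = 3y^4*f - x^3*g = -5x^9y^6 + 6x^3y^5
2 terms, deg 15.
15+2=17


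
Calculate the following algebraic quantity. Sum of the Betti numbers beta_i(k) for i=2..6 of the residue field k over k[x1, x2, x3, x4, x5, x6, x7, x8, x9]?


Koszul resolution: beta_i(k)=C(n,i), n=9
C(9,2)=36, C(9,3)=84, C(9,4)=126, C(9,5)=126, C(9,6)=84
Sum=456


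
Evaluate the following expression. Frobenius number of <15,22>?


gcd(15,22)=1 => F=ab-a-b=15*22-15-22=330-37=293


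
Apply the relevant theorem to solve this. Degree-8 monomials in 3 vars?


C(d+n-1,n-1)=C(10,2)=45


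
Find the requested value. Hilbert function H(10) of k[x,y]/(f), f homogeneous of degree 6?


H(t)=d for t>=d-1.
d=6, t=10
H(10)=6


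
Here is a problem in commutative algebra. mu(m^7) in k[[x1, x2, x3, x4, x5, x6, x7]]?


C(n+d-1,d)=C(13,7)=1716


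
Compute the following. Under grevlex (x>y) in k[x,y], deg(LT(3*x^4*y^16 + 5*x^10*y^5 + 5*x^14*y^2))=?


LT: 3*x^4*y^16
deg_x=4, deg_y=16
Total=4+16=20


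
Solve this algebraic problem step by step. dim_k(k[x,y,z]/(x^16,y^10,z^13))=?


Basis: x^iy^jz^k, i<16,j<10,k<13
16*10*13=2080


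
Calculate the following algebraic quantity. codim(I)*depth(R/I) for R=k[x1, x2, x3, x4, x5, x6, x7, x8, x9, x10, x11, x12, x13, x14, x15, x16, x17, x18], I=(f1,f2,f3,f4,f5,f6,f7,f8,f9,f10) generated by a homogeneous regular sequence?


codim=10, depth=dim(R/I)=18-10=8
Product=10*8=80


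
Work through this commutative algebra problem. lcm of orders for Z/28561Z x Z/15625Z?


Exponent = lcm of the cyclic orders; pairwise coprime => product.
13^4*5^6=28561*15625=446265625


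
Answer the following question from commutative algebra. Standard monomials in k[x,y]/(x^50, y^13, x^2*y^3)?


k[x,y]/I, I = (x^50, y^13, x^2*y^3)
Rect: 50x13=650. Corner: (50-2)x(13-3)=480.
dim = 650-480 = 170


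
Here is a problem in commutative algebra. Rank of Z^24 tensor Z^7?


rank(M(x)N) = rank(M)*rank(N)
24*7 = 168


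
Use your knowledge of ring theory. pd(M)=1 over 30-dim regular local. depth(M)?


pd+depth=depth(R)=30
depth=30-1=29


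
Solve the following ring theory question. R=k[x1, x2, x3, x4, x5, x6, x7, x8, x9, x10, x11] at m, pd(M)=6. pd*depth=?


pd+depth=11
depth=11-6=5
pd*depth=6*5=30


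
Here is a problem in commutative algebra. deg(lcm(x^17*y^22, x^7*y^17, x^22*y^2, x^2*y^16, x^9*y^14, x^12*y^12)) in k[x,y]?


lcm = componentwise max:
x: max(17,7,22,2,9,12)=22
y: max(22,17,2,16,14,12)=22
Total=22+22=44


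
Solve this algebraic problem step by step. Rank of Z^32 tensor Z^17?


rank(M(x)N) = rank(M)*rank(N)
32*17 = 544


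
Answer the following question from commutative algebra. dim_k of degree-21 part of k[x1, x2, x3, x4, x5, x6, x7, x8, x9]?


C(d+n-1,n-1)=C(29,8)=4292145


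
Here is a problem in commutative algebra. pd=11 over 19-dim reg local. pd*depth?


pd+depth=19
depth=19-11=8
pd*depth=11*8=88


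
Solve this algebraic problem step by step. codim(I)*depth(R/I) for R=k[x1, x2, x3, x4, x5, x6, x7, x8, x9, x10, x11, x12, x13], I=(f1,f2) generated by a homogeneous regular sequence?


codim=2, depth=dim(R/I)=13-2=11
Product=2*11=22


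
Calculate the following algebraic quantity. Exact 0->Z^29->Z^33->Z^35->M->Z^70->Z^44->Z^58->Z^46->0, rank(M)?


Alt sum=0:
(-1)^0*29 + (-1)^1*33 + (-1)^2*35 + (-1)^3*? + (-1)^4*70 + (-1)^5*44 + (-1)^6*58 + (-1)^7*46=0
rank(M)=69


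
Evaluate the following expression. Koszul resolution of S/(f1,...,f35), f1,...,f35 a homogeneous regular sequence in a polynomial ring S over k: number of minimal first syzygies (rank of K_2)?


Regular sequence => Koszul complex is the minimal free resolution.
Syz_1 minimally generated by Koszul relations f_i*e_j - f_j*e_i (i<j): mu(Syz_1) = beta_2 = C(m,2) = m(m-1)/2
m=35
35*34/2 = 595


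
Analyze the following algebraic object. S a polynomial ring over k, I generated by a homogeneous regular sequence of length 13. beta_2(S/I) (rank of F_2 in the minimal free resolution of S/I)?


Regular sequence => Koszul complex is the minimal free resolution.
Syz_1 minimally generated by Koszul relations f_i*e_j - f_j*e_i (i<j): mu(Syz_1) = beta_2 = C(m,2) = m(m-1)/2
m=13
13*12/2 = 78


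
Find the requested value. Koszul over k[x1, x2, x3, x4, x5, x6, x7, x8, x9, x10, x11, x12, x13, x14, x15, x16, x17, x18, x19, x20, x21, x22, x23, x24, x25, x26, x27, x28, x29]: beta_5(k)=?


C(n,i)=C(29,5)=118755


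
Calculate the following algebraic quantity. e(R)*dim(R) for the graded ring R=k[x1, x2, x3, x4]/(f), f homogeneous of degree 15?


e(R)=deg(f)=15, dim(R)=4-1=3
e*dim=15*3=45


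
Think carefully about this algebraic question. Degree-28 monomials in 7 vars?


C(d+n-1,n-1)=C(34,6)=1344904


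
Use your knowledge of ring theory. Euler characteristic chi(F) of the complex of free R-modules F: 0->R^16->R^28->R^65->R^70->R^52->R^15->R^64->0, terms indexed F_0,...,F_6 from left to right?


chi = sum (-1)^i * rank:
(-1)^0*16=16
(-1)^1*28=-28
(-1)^2*65=65
(-1)^3*70=-70
(-1)^4*52=52
(-1)^5*15=-15
(-1)^6*64=64
chi=84


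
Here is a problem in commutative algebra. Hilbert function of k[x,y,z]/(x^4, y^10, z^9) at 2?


Need i<4, j<10, k<9 with i+j+k=2.
For each i, j ranges over max(0,2-i-8)..min(9,2-i):
  i=0: j in [0,2] -> 3
  i=1: j in [0,1] -> 2
  i=2: j in [0,0] -> 1
H(2) = 3+2+1 = 6


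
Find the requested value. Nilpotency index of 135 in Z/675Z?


135^k mod 675:
k=1: 135
k=2: 0
First zero at k = 2


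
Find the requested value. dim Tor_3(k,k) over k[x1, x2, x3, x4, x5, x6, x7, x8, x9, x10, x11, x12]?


Koszul: C(n,i)=C(12,3)=220


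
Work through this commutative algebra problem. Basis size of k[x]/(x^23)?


Basis: 1,x,...,x^22
dim=23


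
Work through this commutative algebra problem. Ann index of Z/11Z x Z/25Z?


Exponent = lcm of the cyclic orders; pairwise coprime => product.
11^1*5^2=11*25=275


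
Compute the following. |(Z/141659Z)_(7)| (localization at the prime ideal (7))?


7-primary part: 141659=7^4*59
Size=7^4=2401


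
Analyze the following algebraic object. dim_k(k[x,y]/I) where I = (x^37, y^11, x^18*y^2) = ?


k[x,y]/I, I = (x^37, y^11, x^18*y^2)
Rect: 37x11=407. Corner: (37-18)x(11-2)=171.
dim = 407-171 = 236


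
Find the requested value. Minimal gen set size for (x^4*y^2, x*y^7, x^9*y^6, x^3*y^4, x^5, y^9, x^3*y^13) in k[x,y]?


Remove redundant (divisible by others).
x^9*y^6 redundant.
x^3*y^13 redundant.
Min: x^5, x^4*y^2, x^3*y^4, x*y^7, y^9
Count=5


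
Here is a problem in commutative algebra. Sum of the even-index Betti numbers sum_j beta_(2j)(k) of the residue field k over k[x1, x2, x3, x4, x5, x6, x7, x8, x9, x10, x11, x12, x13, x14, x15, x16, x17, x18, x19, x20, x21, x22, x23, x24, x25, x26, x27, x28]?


Koszul resolution: beta_i(k)=C(n,i), n=28
sum_even C(28,i) = 2^(n-1) = 2^27 = 134217728


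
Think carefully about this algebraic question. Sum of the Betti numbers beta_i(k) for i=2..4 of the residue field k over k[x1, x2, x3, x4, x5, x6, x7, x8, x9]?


Koszul resolution: beta_i(k)=C(n,i), n=9
C(9,2)=36, C(9,3)=84, C(9,4)=126
Sum=246


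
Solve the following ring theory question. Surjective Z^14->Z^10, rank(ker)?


rank(ker) = 14-10 = 4


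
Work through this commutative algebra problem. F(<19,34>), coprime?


gcd(19,34)=1 => F=ab-a-b=19*34-19-34=646-53=593


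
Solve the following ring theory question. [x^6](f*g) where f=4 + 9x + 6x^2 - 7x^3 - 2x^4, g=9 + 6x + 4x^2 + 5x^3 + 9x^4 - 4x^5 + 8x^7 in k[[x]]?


[x^6] = sum a_i*b_j, i+j=6
  9*-4=-36
  6*9=54
  -7*5=-35
  -2*4=-8
Sum=-25
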